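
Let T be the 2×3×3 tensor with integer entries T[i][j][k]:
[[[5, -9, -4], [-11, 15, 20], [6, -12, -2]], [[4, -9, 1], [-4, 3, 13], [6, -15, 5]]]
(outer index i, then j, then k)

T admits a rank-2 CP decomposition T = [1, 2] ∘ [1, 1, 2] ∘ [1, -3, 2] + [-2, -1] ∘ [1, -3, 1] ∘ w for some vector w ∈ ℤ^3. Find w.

w = [-2, 3, 3]

Subtract the known terms from T to get the rank-1 residual R = [-2, -1] ∘ [1, -3, 1] ∘ w, so R[i,j,k] = a[i]·b[j]·w[k]. Pick indices with nonzero a[0]·b[0] = (-2)·(1) = -2. Only the fibre through (0,0,·) is needed: R[0,0,:] = T[0,0,:] − Σₗ aₗ[0]bₗ[0]cₗ = [5, -9, -4] − (1)·(1)·[1, -3, 2] = [4, -6, -6]. Then w[k] = R[0,0,k] / -2 for each k, giving w = [4, -6, -6] / -2 = [-2, 3, 3].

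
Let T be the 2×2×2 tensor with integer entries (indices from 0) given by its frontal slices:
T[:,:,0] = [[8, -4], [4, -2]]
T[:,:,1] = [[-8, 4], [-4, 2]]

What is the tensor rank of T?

1

Lower bound: T ≠ 0 (e.g. T[0,0,0] = 8), so rank(T) ≥ 1.
Upper bound: the mode-1 fibre T[:,0,0] = [8, 4] gives a = [2, 1] (primitive direction); the mode-2 fibre T[0,:,0] = [8, -4] gives b = [2, -1]; then c[k] = T[0,0,k] / (a[0]·b[0]) = [8, -8] / 4 = [2, -2].
Expanding [2, 1] ∘ [2, -1] ∘ [2, -2] reproduces all 8 entries of T, so T = [2, 1] ∘ [2, -1] ∘ [2, -2] and rank(T) ≤ 1.
These bounds meet, so rank(T) = 1.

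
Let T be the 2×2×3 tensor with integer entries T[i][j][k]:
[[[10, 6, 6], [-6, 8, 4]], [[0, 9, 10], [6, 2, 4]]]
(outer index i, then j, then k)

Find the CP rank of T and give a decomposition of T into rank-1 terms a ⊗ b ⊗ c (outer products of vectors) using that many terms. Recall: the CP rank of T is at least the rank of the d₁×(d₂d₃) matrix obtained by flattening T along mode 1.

Lower bound: the mode-3 unfolding of T (rows indexed by k, columns by (i,j) = (0,0), (0,1), (1,0), (1,1)) is [[10, -6, 0, 6], [6, 8, 9, 2], [6, 4, 10, 4]].
There the 3×3 minor on rows k ∈ {0, 1, 2}, columns (i,j) ∈ {(0,0), (0,1), (1,0)} is det [[10, -6, 0], [6, 8, 9], [6, 4, 10]] = 476 ≠ 0, so this unfolding has rank ≥ 3; CP rank is at least every unfolding rank, so rank(T) ≥ 3. (Flattening ranks never certify an upper bound on CP rank; for that we must actually write T with 3 rank-1 terms.)
Upper bound: T is a sum of 3 rank-1 terms, T = [1, -1] ⊗ [1, 0] ⊗ [2, 0, -2] + [1, 1] ⊗ [2, 1] ⊗ [2, 4, 4] + [2, -1] ⊗ [1, -2] ⊗ [2, -1, 0] (written with every a and b primitive with positive leading entry and the scale carried by c; CP decompositions are not unique, and this one is verified by expanding entrywise), so rank(T) ≤ 3.
These bounds meet, so rank(T) = 3.
Check entry T[1,1,0] = 6: (-1)·(0)·(2) + (1)·(1)·(2) + (-1)·(-2)·(2) = 6.

rank(T) = 3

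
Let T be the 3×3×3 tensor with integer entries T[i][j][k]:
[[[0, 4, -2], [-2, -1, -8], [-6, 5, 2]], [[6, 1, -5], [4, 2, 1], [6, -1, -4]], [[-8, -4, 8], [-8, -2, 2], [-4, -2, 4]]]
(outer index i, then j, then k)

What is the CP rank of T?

3

Lower bound: the mode-2 unfolding of T (rows indexed by j, columns by (i,k) = (0,0), (0,1), (0,2), (1,0), (1,1), (1,2), (2,0), (2,1), (2,2)) is [[0, 4, -2, 6, 1, -5, -8, -4, 8], [-2, -1, -8, 4, 2, 1, -8, -2, 2], [-6, 5, 2, 6, -1, -4, -4, -2, 4]].
There the 3×3 minor on rows j ∈ {0, 1, 2}, columns (i,k) ∈ {(0,0), (0,1), (0,2)} is det [[0, 4, -2], [-2, -1, -8], [-6, 5, 2]] = 240 ≠ 0, so this unfolding has rank ≥ 3; CP rank is at least every unfolding rank, so rank(T) ≥ 3. (Unfolding ranks only ever bound the CP rank from below — rank(T) can be strictly larger than all of them — so the matching upper bound has to come from an explicit 3-term decomposition.)
Upper bound: T is a sum of 3 rank-1 terms, T = [1, 1, -2] ⊗ [2, 1, 1] ⊗ [2, 1, -2] + [2, -1, 0] ⊗ [1, -1, 2] ⊗ [-2, 1, 1] + [2, -1, 1] ⊗ [0, 1, 0] ⊗ [-4, 0, -2] (one valid choice — decompositions are not unique — normalised so each a, b is primitive with positive first nonzero entry; check it by expanding all entries), so rank(T) ≤ 3.
These bounds meet, so rank(T) = 3.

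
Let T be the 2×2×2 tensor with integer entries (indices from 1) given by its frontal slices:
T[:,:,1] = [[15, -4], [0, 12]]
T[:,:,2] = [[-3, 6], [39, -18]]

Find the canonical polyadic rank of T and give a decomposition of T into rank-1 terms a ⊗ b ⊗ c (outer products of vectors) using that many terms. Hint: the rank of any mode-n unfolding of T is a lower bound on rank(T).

Lower bound: the mode-3 unfolding of T (rows indexed by k, columns by (i,j) = (1,1), (1,2), (2,1), (2,2)) is [[15, -4, 0, 12], [-3, 6, 39, -18]].
There the 2×2 minor on rows k ∈ {1, 2}, columns (i,j) ∈ {(1,1), (1,2)} is det [[15, -4], [-3, 6]] = 78 ≠ 0, so this unfolding has rank ≥ 2; CP rank is at least every unfolding rank, so rank(T) ≥ 2. (This is only a lower bound: in general the CP rank may exceed every unfolding rank, so we still need to exhibit 2 rank-1 terms summing to T.)
Upper bound — finding two terms. Write S_k = T[:,:,k] for the frontal slices: S₁ = [[15, -4], [0, 12]], S₂ = [[-3, 6], [39, -18]].
If T = a₁ ⊗ b₁ ⊗ c₁ + a₂ ⊗ b₂ ⊗ c₂ then each S_k = c₁[k]·a₁b₁ᵀ + c₂[k]·a₂b₂ᵀ. S₁ and S₂ are linearly independent, so a₁b₁ᵀ and a₂b₂ᵀ must span the same plane of matrices: they are the rank-1 matrices of the form x·S₁ + y·S₂.
det(x·S₁ + y·S₂) is 180·x² − 150·xy − 180·y² = 30·(2·x − 3·y)(3·x + 2·y), vanishing at (x:y) = (3:2) and (2:-3).
M₁ = 3·S₁ + 2·S₂ = [[39, 0], [78, 0]] = 39·[1, 2][1, 0]ᵀ and M₂ = 2·S₁ − 3·S₂ = [[39, -26], [-117, 78]] = 13·[1, -3][3, -2]ᵀ, so take a₁ = [1, 2], b₁ = [1, 0], a₂ = [1, -3], b₂ = [3, -2].
Each slice is an integer combination of E₁ = a₁b₁ᵀ and E₂ = a₂b₂ᵀ: S₁ = 9·E₁ + 2·E₂, S₂ = 6·E₁ − 3·E₂; reading off coefficients, c₁ = [9, 6] and c₂ = [2, -3].
Hence T = [1, 2] ⊗ [1, 0] ⊗ [9, 6] + [1, -3] ⊗ [3, -2] ⊗ [2, -3], so rank(T) ≤ 2.
These bounds meet, so rank(T) = 2.

rank(T) = 2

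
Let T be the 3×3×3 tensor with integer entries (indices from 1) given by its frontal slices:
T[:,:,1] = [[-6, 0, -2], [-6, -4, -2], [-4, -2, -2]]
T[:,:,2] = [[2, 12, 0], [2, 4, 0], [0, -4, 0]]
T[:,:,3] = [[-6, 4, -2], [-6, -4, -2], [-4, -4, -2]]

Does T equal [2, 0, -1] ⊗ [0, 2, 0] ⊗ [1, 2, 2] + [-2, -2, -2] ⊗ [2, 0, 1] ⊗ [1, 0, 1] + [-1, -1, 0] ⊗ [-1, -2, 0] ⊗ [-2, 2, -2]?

Reconstruct entrywise from the claimed factors. For example, T[3,2,3] = -4 and Σₗ aₗ[3]bₗ[2]cₗ[3] = (-1)·(2)·(2) + (-2)·(0)·(1) + (0)·(-2)·(-2) = -4; checking all 27 entries, every one matches. The claim holds.

Yes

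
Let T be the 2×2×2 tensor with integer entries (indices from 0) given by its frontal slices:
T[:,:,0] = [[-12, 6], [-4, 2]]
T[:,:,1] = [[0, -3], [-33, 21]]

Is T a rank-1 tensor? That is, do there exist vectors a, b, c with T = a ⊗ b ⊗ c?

The mode-2 unfolding of T (rows indexed by j, columns by (i,k) = (0,0), (0,1), (1,0), (1,1)) is [[-12, 0, -4, -33], [6, -3, 2, 21]].
There the 2×2 minor on rows j ∈ {0, 1}, columns (i,k) ∈ {(0,0), (0,1)} is det [[-12, 0], [6, -3]] = 36 ≠ 0, so this unfolding has rank ≥ 2; CP rank is at least every unfolding rank, so rank(T) ≥ 2.
In particular rank(T) ≥ 2 > 1, so T is not rank-1.

No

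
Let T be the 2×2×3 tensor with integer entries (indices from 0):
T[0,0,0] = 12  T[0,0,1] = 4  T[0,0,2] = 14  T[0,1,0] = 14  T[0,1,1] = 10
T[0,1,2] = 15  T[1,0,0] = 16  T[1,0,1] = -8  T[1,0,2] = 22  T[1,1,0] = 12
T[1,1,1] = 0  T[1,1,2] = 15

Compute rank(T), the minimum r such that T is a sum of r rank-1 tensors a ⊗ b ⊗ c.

Lower bound: the mode-3 unfolding of T (rows indexed by k, columns by (i,j) = (0,0), (0,1), (1,0), (1,1)) is [[12, 14, 16, 12], [4, 10, -8, 0], [14, 15, 22, 15]].
There the 2×2 minor on rows k ∈ {0, 1}, columns (i,j) ∈ {(0,0), (0,1)} is det [[12, 14], [4, 10]] = 64 ≠ 0, so this unfolding has rank ≥ 2; CP rank is at least every unfolding rank, so rank(T) ≥ 2. (Unfolding ranks only ever bound the CP rank from below — rank(T) can be strictly larger than all of them — so the matching upper bound has to come from an explicit 2-term decomposition.)
Upper bound — finding two terms. Write S_k = T[:,:,k] for the frontal slices: S₀ = [[12, 14], [16, 12]], S₁ = [[4, 10], [-8, 0]], S₂ = [[14, 15], [22, 15]].
If T = a₁ ⊗ b₁ ⊗ c₁ + a₂ ⊗ b₂ ⊗ c₂ then each S_k = c₁[k]·a₁b₁ᵀ + c₂[k]·a₂b₂ᵀ. S₀ and S₁ are linearly independent, so a₁b₁ᵀ and a₂b₂ᵀ must span the same plane of matrices: they are the rank-1 matrices of the form x·S₀ + y·S₁.
det(x·S₀ + y·S₁) is −80·x² + 80·y² = (-80)·(x − y)(x + y), vanishing at (x:y) = (1:1) and (1:-1).
M₁ = S₀ + S₁ = [[16, 24], [8, 12]] = 4·(2, 1)(2, 3)ᵀ and M₂ = S₀ − S₁ = [[8, 4], [24, 12]] = 4·(1, 3)(2, 1)ᵀ, so take a₁ = (2, 1), b₁ = (2, 3), a₂ = (1, 3), b₂ = (2, 1).
Each slice is an integer combination of E₁ = a₁b₁ᵀ and E₂ = a₂b₂ᵀ: S₀ = 2·E₁ + 2·E₂, S₁ = 2·E₁ − 2·E₂, S₂ = 2·E₁ + 3·E₂; reading off coefficients, c₁ = (2, 2, 2) and c₂ = (2, -2, 3).
Hence T = (2, 1) ⊗ (2, 3) ⊗ (2, 2, 2) + (1, 3) ⊗ (2, 1) ⊗ (2, -2, 3), so rank(T) ≤ 2.
These bounds meet, so rank(T) = 2.

2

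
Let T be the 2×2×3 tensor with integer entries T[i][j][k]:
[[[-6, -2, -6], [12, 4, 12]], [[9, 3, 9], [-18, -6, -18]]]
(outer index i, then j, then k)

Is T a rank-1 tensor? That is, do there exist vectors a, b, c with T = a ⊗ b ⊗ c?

If T = a ⊗ b ⊗ c then every fibre of T is a multiple of the corresponding factor, so read the factors off the fibres through the nonzero entry T[0,0,0] = -6.
The mode-1 fibre T[:,0,0] = [-6, 9] gives a = (2, -3) (primitive direction); the mode-2 fibre T[0,:,0] = [-6, 12] gives b = (1, -2); then c[k] = T[0,0,k] / (a[0]·b[0]) = [-6, -2, -6] / 2 = (-3, -1, -3).
Expanding (2, -3) ⊗ (1, -2) ⊗ (-3, -1, -3) reproduces all 12 entries of T, so T = (2, -3) ⊗ (1, -2) ⊗ (-3, -1, -3) and rank(T) ≤ 1.
Equivalently every frontal slice T[:,:,k] is c[k] times the rank-1 matrix (2, -3) ⊗ (1, -2). So T has rank 1 (it is nonzero).

Yes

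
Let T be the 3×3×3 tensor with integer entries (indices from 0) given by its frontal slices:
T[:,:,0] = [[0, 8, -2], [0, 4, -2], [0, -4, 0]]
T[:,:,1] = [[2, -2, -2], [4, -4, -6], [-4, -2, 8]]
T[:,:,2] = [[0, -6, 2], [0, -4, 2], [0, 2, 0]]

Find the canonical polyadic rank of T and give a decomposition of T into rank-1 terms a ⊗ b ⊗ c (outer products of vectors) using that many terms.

Lower bound: the mode-3 unfolding of T (rows indexed by k, columns by (i,j) = (0,0), (0,1), (0,2), (1,0), (1,1), (1,2), (2,0), (2,1), (2,2)) is [[0, 8, -2, 0, 4, -2, 0, -4, 0], [2, -2, -2, 4, -4, -6, -4, -2, 8], [0, -6, 2, 0, -4, 2, 0, 2, 0]].
There the 3×3 minor on rows k ∈ {0, 1, 2}, columns (i,j) ∈ {(0,0), (0,1), (0,2)} is det [[0, 8, -2], [2, -2, -2], [0, -6, 2]] = -8 ≠ 0, so this unfolding has rank ≥ 3; CP rank is at least every unfolding rank, so rank(T) ≥ 3. (This is only a lower bound: in general the CP rank may exceed every unfolding rank, so we still need to exhibit 3 rank-1 terms summing to T.)
Upper bound: T is a sum of 3 rank-1 terms, T = [1, 0, -1] ⊗ [0, 1, 0] ⊗ [4, 2, -2] + [1, 1, 0] ⊗ [0, 2, -1] ⊗ [2, -2, -2] + [1, 2, -2] ⊗ [1, 0, -2] ⊗ [0, 2, 0] (one valid choice — decompositions are not unique — normalised so each a, b is primitive with positive first nonzero entry; check it by expanding all entries), so rank(T) ≤ 3.
These bounds meet, so rank(T) = 3.

rank(T) = 3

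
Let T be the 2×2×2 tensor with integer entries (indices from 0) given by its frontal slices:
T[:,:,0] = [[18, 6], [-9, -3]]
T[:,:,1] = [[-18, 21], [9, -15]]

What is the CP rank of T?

Lower bound: the mode-3 unfolding of T (rows indexed by k, columns by (i,j) = (0,0), (0,1), (1,0), (1,1)) is [[18, 6, -9, -3], [-18, 21, 9, -15]].
There the 2×2 minor on rows k ∈ {0, 1}, columns (i,j) ∈ {(0,0), (0,1)} is det [[18, 6], [-18, 21]] = 486 ≠ 0, so this unfolding has rank ≥ 2; CP rank is at least every unfolding rank, so rank(T) ≥ 2. (Flattening ranks never certify an upper bound on CP rank; for that we must actually write T with 2 rank-1 terms.)
Upper bound — finding two terms. Write S_k = T[:,:,k] for the frontal slices: S₀ = [[18, 6], [-9, -3]], S₁ = [[-18, 21], [9, -15]].
If T = a₁ ⊗ b₁ ⊗ c₁ + a₂ ⊗ b₂ ⊗ c₂ then each S_k = c₁[k]·a₁b₁ᵀ + c₂[k]·a₂b₂ᵀ. S₀ and S₁ are linearly independent, so a₁b₁ᵀ and a₂b₂ᵀ must span the same plane of matrices: they are the rank-1 matrices of the form x·S₀ + y·S₁.
det(x·S₀ + y·S₁) is −81·xy + 81·y² = (-81)·(x − y)(y), vanishing at (x:y) = (1:1) and (1:0).
M₁ = S₀ + S₁ = [[0, 27], [0, -18]] = 9·[3, -2][0, 1]ᵀ and M₂ = S₀ = [[18, 6], [-9, -3]] = 3·[2, -1][3, 1]ᵀ, so take a₁ = [3, -2], b₁ = [0, 1], a₂ = [2, -1], b₂ = [3, 1].
Each slice is an integer combination of E₁ = a₁b₁ᵀ and E₂ = a₂b₂ᵀ: S₀ = 3·E₂, S₁ = 9·E₁ − 3·E₂; reading off coefficients, c₁ = [0, 9] and c₂ = [3, -3].
Hence T = [3, -2] ⊗ [0, 1] ⊗ [0, 9] + [2, -1] ⊗ [3, 1] ⊗ [3, -3], so rank(T) ≤ 2.
These bounds meet, so rank(T) = 2.

2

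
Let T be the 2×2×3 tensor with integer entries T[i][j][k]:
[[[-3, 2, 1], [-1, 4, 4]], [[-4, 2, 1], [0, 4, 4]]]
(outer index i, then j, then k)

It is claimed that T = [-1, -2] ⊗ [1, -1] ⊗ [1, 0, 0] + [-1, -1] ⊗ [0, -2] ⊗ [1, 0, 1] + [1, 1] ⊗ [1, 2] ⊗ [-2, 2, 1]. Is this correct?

Reconstruct entrywise from the claimed factors. For example, T[0,1,2] = 4 and Σₗ aₗ[0]bₗ[1]cₗ[2] = (-1)·(-1)·(0) + (-1)·(-2)·(1) + (1)·(2)·(1) = 4; checking all 12 entries, every one matches. The claim holds.

Yes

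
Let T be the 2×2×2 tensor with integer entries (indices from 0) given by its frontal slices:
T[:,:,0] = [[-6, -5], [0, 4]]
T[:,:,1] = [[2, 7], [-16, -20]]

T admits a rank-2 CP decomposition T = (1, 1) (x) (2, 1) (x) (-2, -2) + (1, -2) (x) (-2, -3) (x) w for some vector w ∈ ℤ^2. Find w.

w = (1, -3)

Subtract the known terms from T to get the rank-1 residual R = (1, -2) (x) (-2, -3) (x) w, so R[i,j,k] = a[i]·b[j]·w[k]. Pick indices with nonzero a[0]·b[0] = (1)·(-2) = -2. Only the fibre through (0,0,·) is needed: R[0,0,:] = T[0,0,:] − Σₗ aₗ[0]bₗ[0]cₗ = [-6, 2] − (1)·(2)·(-2, -2) = [-2, 6]. Then w[k] = R[0,0,k] / -2 for each k, giving w = [-2, 6] / -2 = (1, -3).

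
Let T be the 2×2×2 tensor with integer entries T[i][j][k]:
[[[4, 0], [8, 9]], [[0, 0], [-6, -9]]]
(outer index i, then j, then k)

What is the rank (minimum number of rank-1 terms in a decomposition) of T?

2

Lower bound: the mode-3 unfolding of T (rows indexed by k, columns by (i,j) = (0,0), (0,1), (1,0), (1,1)) is [[4, 8, 0, -6], [0, 9, 0, -9]].
There the 2×2 minor on rows k ∈ {0, 1}, columns (i,j) ∈ {(0,0), (0,1)} is det [[4, 8], [0, 9]] = 36 ≠ 0, so this unfolding has rank ≥ 2; CP rank is at least every unfolding rank, so rank(T) ≥ 2. (Unfolding ranks only ever bound the CP rank from below — rank(T) can be strictly larger than all of them — so the matching upper bound has to come from an explicit 2-term decomposition.)
Upper bound — finding two terms. Write S_k = T[:,:,k] for the frontal slices: S₀ = [[4, 8], [0, -6]], S₁ = [[0, 9], [0, -9]].
If T = a₁ ⊗ b₁ ⊗ c₁ + a₂ ⊗ b₂ ⊗ c₂ then each S_k = c₁[k]·a₁b₁ᵀ + c₂[k]·a₂b₂ᵀ. S₀ and S₁ are linearly independent, so a₁b₁ᵀ and a₂b₂ᵀ must span the same plane of matrices: they are the rank-1 matrices of the form x·S₀ + y·S₁.
det(x·S₀ + y·S₁) is −24·x² − 36·xy = (-12)·(2·x + 3·y)(x), vanishing at (x:y) = (3:-2) and (0:1).
M₁ = 3·S₀ − 2·S₁ = [[12, 6], [0, 0]] = 6·(1, 0)(2, 1)ᵀ and M₂ = S₁ = [[0, 9], [0, -9]] = 9·(1, -1)(0, 1)ᵀ, so take a₁ = (1, 0), b₁ = (2, 1), a₂ = (1, -1), b₂ = (0, 1).
Each slice is an integer combination of E₁ = a₁b₁ᵀ and E₂ = a₂b₂ᵀ: S₀ = 2·E₁ + 6·E₂, S₁ = 9·E₂; reading off coefficients, c₁ = (2, 0) and c₂ = (6, 9).
Hence T = (1, 0) ⊗ (2, 1) ⊗ (2, 0) + (1, -1) ⊗ (0, 1) ⊗ (6, 9), so rank(T) ≤ 2.
These bounds meet, so rank(T) = 2.
Check entry T[0,0,1] = 0: (1)·(2)·(0) + (1)·(0)·(9) = 0.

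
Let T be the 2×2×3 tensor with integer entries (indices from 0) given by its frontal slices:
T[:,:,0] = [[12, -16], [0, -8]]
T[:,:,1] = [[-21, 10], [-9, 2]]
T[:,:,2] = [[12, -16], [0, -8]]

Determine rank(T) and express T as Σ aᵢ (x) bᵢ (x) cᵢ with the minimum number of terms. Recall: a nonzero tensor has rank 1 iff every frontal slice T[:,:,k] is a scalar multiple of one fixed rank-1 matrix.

Lower bound: in the mode-3 unfolding of T (rows indexed by k, columns by (i,j)) the 2×2 minor on rows k ∈ {0, 1}, columns (i,j) ∈ {(0,0), (0,1)} is det [[12, -16], [-21, 10]] = -216 ≠ 0, so that unfolding has rank ≥ 2 and hence rank(T) ≥ 2 (CP rank is at least every unfolding rank, though it can be larger).
Upper bound: with S_k = T[:,:,k], the two rank-1 terms a₁b₁ᵀ, a₂b₂ᵀ are the rank-1 members of the pencil x·S₀ + y·S₁.
det(x·S₀ + y·S₁) is −96·x² + 48·xy + 48·y² = (-48)·(x − y)(2·x + y), vanishing at (x:y) = (1:1) and (1:-2).
M₁ = S₀ + S₁ = [[-9, -6], [-9, -6]] = (-3)·[1, 1][3, 2]ᵀ and M₂ = S₀ − 2·S₁ = [[54, -36], [18, -12]] = 6·[3, 1][3, -2]ᵀ, so take a₁ = [1, 1], b₁ = [3, 2], a₂ = [3, 1], b₂ = [3, -2].
Each slice is an integer combination of E₁ = a₁b₁ᵀ and E₂ = a₂b₂ᵀ: S₀ = −2·E₁ + 2·E₂, S₁ = −E₁ − 2·E₂, S₂ = −2·E₁ + 2·E₂; reading off coefficients, c₁ = [-2, -1, -2] and c₂ = [2, -2, 2].
Hence T = [1, 1] (x) [3, 2] (x) [-2, -1, -2] + [3, 1] (x) [3, -2] (x) [2, -2, 2], so rank(T) ≤ 2.
These bounds meet, so rank(T) = 2.

rank(T) = 2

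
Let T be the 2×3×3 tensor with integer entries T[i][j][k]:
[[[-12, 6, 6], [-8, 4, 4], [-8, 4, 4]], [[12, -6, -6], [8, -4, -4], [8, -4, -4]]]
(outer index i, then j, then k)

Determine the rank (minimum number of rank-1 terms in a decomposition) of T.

Lower bound: T ≠ 0 (e.g. T[0,0,0] = -12), so rank(T) ≥ 1.
Upper bound: if T = a (x) b (x) c then every fibre of T is a multiple of the corresponding factor, so read the factors off the fibres through the nonzero entry T[0,0,0] = -12.
The mode-1 fibre T[:,0,0] = [-12, 12] gives a = [1, -1] (primitive direction); the mode-2 fibre T[0,:,0] = [-12, -8, -8] gives b = [3, 2, 2]; then c[k] = T[0,0,k] / (a[0]·b[0]) = [-12, 6, 6] / 3 = [-4, 2, 2].
Expanding [1, -1] (x) [3, 2, 2] (x) [-4, 2, 2] reproduces all 18 entries of T, so T = [1, -1] (x) [3, 2, 2] (x) [-4, 2, 2] and rank(T) ≤ 1.
These bounds meet, so rank(T) = 1.
Check entry T[1,0,0] = 12: (-1)·(3)·(-4) = 12.

1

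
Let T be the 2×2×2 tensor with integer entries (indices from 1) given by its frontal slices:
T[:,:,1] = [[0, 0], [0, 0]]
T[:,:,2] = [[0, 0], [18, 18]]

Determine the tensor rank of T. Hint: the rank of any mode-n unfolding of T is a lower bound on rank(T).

1

Lower bound: T ≠ 0 (e.g. T[2,1,2] = 18), so rank(T) ≥ 1.
Upper bound: if T = a ⊗ b ⊗ c then every fibre of T is a multiple of the corresponding factor, so read the factors off the fibres through the nonzero entry T[2,1,2] = 18.
The mode-1 fibre T[:,1,2] = [0, 18] gives a = [0, 1] (primitive direction); the mode-2 fibre T[2,:,2] = [18, 18] gives b = [1, 1]; then c[k] = T[2,1,k] / (a[2]·b[1]) = [0, 18] / 1 = [0, 18].
Expanding [0, 1] ⊗ [1, 1] ⊗ [0, 18] reproduces all 8 entries of T, so T = [0, 1] ⊗ [1, 1] ⊗ [0, 18] and rank(T) ≤ 1.
These bounds meet, so rank(T) = 1.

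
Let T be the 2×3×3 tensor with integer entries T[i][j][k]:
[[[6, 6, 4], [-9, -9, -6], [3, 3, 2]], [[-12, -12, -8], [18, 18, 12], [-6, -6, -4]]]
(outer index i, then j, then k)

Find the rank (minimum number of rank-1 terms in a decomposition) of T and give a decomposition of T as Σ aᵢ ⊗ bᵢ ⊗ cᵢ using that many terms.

Lower bound: T ≠ 0 (e.g. T[0,0,0] = 6), so rank(T) ≥ 1.
Upper bound: if T = a ⊗ b ⊗ c then every fibre of T is a multiple of the corresponding factor, so read the factors off the fibres through the nonzero entry T[0,0,0] = 6.
The mode-1 fibre T[:,0,0] = [6, -12] gives a = (1, -2) (primitive direction); the mode-2 fibre T[0,:,0] = [6, -9, 3] gives b = (2, -3, 1); then c[k] = T[0,0,k] / (a[0]·b[0]) = [6, 6, 4] / 2 = (3, 3, 2).
Expanding (1, -2) ⊗ (2, -3, 1) ⊗ (3, 3, 2) reproduces all 18 entries of T, so T = (1, -2) ⊗ (2, -3, 1) ⊗ (3, 3, 2) and rank(T) ≤ 1.
These bounds meet, so rank(T) = 1.

rank(T) = 1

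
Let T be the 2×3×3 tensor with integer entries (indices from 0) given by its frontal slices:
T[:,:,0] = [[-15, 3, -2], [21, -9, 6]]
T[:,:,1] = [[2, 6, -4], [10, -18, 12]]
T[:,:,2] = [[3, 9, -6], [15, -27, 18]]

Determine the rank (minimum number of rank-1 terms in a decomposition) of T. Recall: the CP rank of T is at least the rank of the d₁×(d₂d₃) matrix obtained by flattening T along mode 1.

Lower bound: the mode-3 unfolding of T (rows indexed by k, columns by (i,j) = (0,0), (0,1), (0,2), (1,0), (1,1), (1,2)) is [[-15, 3, -2, 21, -9, 6], [2, 6, -4, 10, -18, 12], [3, 9, -6, 15, -27, 18]].
There the 2×2 minor on rows k ∈ {0, 1}, columns (i,j) ∈ {(0,0), (0,1)} is det [[-15, 3], [2, 6]] = -96 ≠ 0, so this unfolding has rank ≥ 2; CP rank is at least every unfolding rank, so rank(T) ≥ 2. (Flattening ranks never certify an upper bound on CP rank; for that we must actually write T with 2 rank-1 terms.)
Upper bound — finding two terms. Write S_k = T[:,:,k] for the frontal slices: S₀ = [[-15, 3, -2], [21, -9, 6]], S₁ = [[2, 6, -4], [10, -18, 12]], S₂ = [[3, 9, -6], [15, -27, 18]].
If T = a₁ ⊗ b₁ ⊗ c₁ + a₂ ⊗ b₂ ⊗ c₂ then each S_k = c₁[k]·a₁b₁ᵀ + c₂[k]·a₂b₂ᵀ. S₀ and S₁ are linearly independent, so a₁b₁ᵀ and a₂b₂ᵀ must span the same plane of matrices: they are the rank-1 matrices of the form x·S₀ + y·S₁.
The 2×2 minor of x·S₀ + y·S₁ on rows {0,1}, columns {0,1} is 72·x² + 96·xy − 96·y² = 24·(3·x − 2·y)(x + 2·y), vanishing at (x:y) = (2:3) and (2:-1).
M₁ = 2·S₀ + 3·S₁ = [[-24, 24, -16], [72, -72, 48]] = (-8)·(1, -3)(3, -3, 2)ᵀ and M₂ = 2·S₀ − S₁ = [[-32, 0, 0], [32, 0, 0]] = (-32)·(1, -1)(1, 0, 0)ᵀ, so take a₁ = (1, -3), b₁ = (3, -3, 2), a₂ = (1, -1), b₂ = (1, 0, 0).
Each slice is an integer combination of E₁ = a₁b₁ᵀ and E₂ = a₂b₂ᵀ: S₀ = −E₁ − 12·E₂, S₁ = −2·E₁ + 8·E₂, S₂ = −3·E₁ + 12·E₂; reading off coefficients, c₁ = (-1, -2, -3) and c₂ = (-12, 8, 12).
Hence T = (1, -3) ⊗ (3, -3, 2) ⊗ (-1, -2, -3) + (1, -1) ⊗ (1, 0, 0) ⊗ (-12, 8, 12), so rank(T) ≤ 2.
These bounds meet, so rank(T) = 2.

2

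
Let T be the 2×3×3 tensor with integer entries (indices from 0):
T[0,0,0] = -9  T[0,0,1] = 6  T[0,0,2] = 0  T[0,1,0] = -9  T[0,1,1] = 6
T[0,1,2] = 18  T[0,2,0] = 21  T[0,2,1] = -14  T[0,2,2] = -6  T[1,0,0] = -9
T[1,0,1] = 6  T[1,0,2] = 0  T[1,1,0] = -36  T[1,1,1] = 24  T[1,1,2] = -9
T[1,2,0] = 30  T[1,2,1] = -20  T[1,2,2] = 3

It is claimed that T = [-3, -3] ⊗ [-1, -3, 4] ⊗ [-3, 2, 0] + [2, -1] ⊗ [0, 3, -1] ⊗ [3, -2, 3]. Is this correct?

Reconstruct entry (0,2,0) from the claimed factors: Σₗ aₗ[0]bₗ[2]cₗ[0] = (-3)·(4)·(-3) + (2)·(-1)·(3) = 30, but T[0,2,0] = 21. The claim is false.

No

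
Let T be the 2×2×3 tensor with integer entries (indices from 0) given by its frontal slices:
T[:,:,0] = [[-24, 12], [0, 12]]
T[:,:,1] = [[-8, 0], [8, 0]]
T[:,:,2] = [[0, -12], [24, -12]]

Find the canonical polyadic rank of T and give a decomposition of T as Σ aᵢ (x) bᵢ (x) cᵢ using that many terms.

rank(T) = 2

Lower bound: in the mode-1 unfolding of T (rows indexed by i, columns by (j,k)) the 2×2 minor on rows i ∈ {0, 1}, columns (j,k) ∈ {(0,0), (0,1)} is det [[-24, -8], [0, 8]] = -192 ≠ 0, so that unfolding has rank ≥ 2 and hence rank(T) ≥ 2 (CP rank is at least every unfolding rank, though it can be larger).
Upper bound: with S_k = T[:,:,k], the two rank-1 terms a₁b₁ᵀ, a₂b₂ᵀ are the rank-1 members of the pencil x·S₀ + y·S₁.
det(x·S₀ + y·S₁) is −288·x² − 192·xy = (-96)·(3·x + 2·y)(x), vanishing at (x:y) = (2:-3) and (0:1).
M₁ = 2·S₀ − 3·S₁ = [[-24, 24], [-24, 24]] = (-24)·[1, 1][1, -1]ᵀ and M₂ = S₁ = [[-8, 0], [8, 0]] = (-8)·[1, -1][1, 0]ᵀ, so take a₁ = [1, 1], b₁ = [1, -1], a₂ = [1, -1], b₂ = [1, 0].
Each slice is an integer combination of E₁ = a₁b₁ᵀ and E₂ = a₂b₂ᵀ: S₀ = −12·E₁ − 12·E₂, S₁ = −8·E₂, S₂ = 12·E₁ − 12·E₂; reading off coefficients, c₁ = [-12, 0, 12] and c₂ = [-12, -8, -12].
Hence T = [1, 1] (x) [1, -1] (x) [-12, 0, 12] + [1, -1] (x) [1, 0] (x) [-12, -8, -12], so rank(T) ≤ 2.
These bounds meet, so rank(T) = 2.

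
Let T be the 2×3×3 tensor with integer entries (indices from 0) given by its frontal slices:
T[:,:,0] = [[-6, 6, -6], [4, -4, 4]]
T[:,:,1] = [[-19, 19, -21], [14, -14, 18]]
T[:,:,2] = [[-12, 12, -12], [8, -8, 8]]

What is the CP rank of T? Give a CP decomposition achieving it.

rank(T) = 2

Lower bound: the mode-1 unfolding of T (rows indexed by i, columns by (j,k) = (0,0), (0,1), (0,2), (1,0), (1,1), (1,2), (2,0), (2,1), (2,2)) is [[-6, -19, -12, 6, 19, 12, -6, -21, -12], [4, 14, 8, -4, -14, -8, 4, 18, 8]].
There the 2×2 minor on rows i ∈ {0, 1}, columns (j,k) ∈ {(0,0), (0,1)} is det [[-6, -19], [4, 14]] = -8 ≠ 0, so this unfolding has rank ≥ 2; CP rank is at least every unfolding rank, so rank(T) ≥ 2. (Flattening ranks never certify an upper bound on CP rank; for that we must actually write T with 2 rank-1 terms.)
Upper bound — finding two terms. Write S_k = T[:,:,k] for the frontal slices: S₀ = [[-6, 6, -6], [4, -4, 4]], S₁ = [[-19, 19, -21], [14, -14, 18]], S₂ = [[-12, 12, -12], [8, -8, 8]].
If T = a₁ (x) b₁ (x) c₁ + a₂ (x) b₂ (x) c₂ then each S_k = c₁[k]·a₁b₁ᵀ + c₂[k]·a₂b₂ᵀ. S₀ and S₁ are linearly independent, so a₁b₁ᵀ and a₂b₂ᵀ must span the same plane of matrices: they are the rank-1 matrices of the form x·S₀ + y·S₁.
The 2×2 minor of x·S₀ + y·S₁ on rows {0,1}, columns {0,2} is −16·xy − 48·y² = (-16)·(x + 3·y)(y), vanishing at (x:y) = (3:-1) and (1:0).
M₁ = 3·S₀ − S₁ = [[1, -1, 3], [-2, 2, -6]] = [1, -2][1, -1, 3]ᵀ and M₂ = S₀ = [[-6, 6, -6], [4, -4, 4]] = (-2)·[3, -2][1, -1, 1]ᵀ, so take a₁ = [1, -2], b₁ = [1, -1, 3], a₂ = [3, -2], b₂ = [1, -1, 1].
Each slice is an integer combination of E₁ = a₁b₁ᵀ and E₂ = a₂b₂ᵀ: S₀ = −2·E₂, S₁ = −E₁ − 6·E₂, S₂ = −4·E₂; reading off coefficients, c₁ = [0, -1, 0] and c₂ = [-2, -6, -4].
Hence T = [1, -2] (x) [1, -1, 3] (x) [0, -1, 0] + [3, -2] (x) [1, -1, 1] (x) [-2, -6, -4], so rank(T) ≤ 2.
These bounds meet, so rank(T) = 2.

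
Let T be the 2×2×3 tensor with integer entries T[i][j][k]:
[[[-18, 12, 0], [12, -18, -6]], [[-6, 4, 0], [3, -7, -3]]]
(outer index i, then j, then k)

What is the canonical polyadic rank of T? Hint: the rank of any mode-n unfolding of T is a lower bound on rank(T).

Lower bound: in the mode-2 unfolding of T (rows indexed by j, columns by (i,k)) the 2×2 minor on rows j ∈ {0, 1}, columns (i,k) ∈ {(0,0), (0,1)} is det [[-18, 12], [12, -18]] = 180 ≠ 0, so that unfolding has rank ≥ 2 and hence rank(T) ≥ 2 (CP rank is at least every unfolding rank, though it can be larger).
Upper bound: with S_k = T[:,:,k], the two rank-1 terms a₁b₁ᵀ, a₂b₂ᵀ are the rank-1 members of the pencil x·S₀ + y·S₁.
det(x·S₀ + y·S₁) is 18·x² + 6·xy − 12·y² = 6·(3·x − 2·y)(x + y), vanishing at (x:y) = (2:3) and (1:-1).
M₁ = 2·S₀ + 3·S₁ = [[0, -30], [0, -15]] = (-15)·(2, 1)(0, 1)ᵀ and M₂ = S₀ − S₁ = [[-30, 30], [-10, 10]] = (-10)·(3, 1)(1, -1)ᵀ, so take a₁ = (2, 1), b₁ = (0, 1), a₂ = (3, 1), b₂ = (1, -1).
Each slice is an integer combination of E₁ = a₁b₁ᵀ and E₂ = a₂b₂ᵀ: S₀ = −3·E₁ − 6·E₂, S₁ = −3·E₁ + 4·E₂, S₂ = −3·E₁; reading off coefficients, c₁ = (-3, -3, -3) and c₂ = (-6, 4, 0).
Hence T = (2, 1) (x) (0, 1) (x) (-3, -3, -3) + (3, 1) (x) (1, -1) (x) (-6, 4, 0), so rank(T) ≤ 2.
These bounds meet, so rank(T) = 2.

2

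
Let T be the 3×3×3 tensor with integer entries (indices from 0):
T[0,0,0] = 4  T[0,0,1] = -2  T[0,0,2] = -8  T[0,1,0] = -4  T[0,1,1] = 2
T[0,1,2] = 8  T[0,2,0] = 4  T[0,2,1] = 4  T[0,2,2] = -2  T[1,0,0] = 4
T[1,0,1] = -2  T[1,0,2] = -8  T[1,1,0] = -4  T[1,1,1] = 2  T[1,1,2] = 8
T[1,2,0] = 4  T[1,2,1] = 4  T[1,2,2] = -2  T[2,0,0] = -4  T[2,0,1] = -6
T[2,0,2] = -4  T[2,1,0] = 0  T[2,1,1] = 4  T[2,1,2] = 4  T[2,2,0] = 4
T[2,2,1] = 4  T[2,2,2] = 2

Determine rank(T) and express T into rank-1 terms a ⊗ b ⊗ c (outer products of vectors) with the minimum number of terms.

Lower bound: the mode-2 unfolding of T (rows indexed by j, columns by (i,k) = (0,0), (0,1), (0,2), (1,0), (1,1), (1,2), (2,0), (2,1), (2,2)) is [[4, -2, -8, 4, -2, -8, -4, -6, -4], [-4, 2, 8, -4, 2, 8, 0, 4, 4], [4, 4, -2, 4, 4, -2, 4, 4, 2]].
There the 3×3 minor on rows j ∈ {0, 1, 2}, columns (i,k) ∈ {(0,0), (0,1), (2,0)} is det [[4, -2, -4], [-4, 2, 0], [4, 4, 4]] = 96 ≠ 0, so this unfolding has rank ≥ 3; CP rank is at least every unfolding rank, so rank(T) ≥ 3. (Flattening ranks never certify an upper bound on CP rank; for that we must actually write T with 3 rank-1 terms.)
Upper bound: T is a sum of 3 rank-1 terms, T = (0, 0, 1) ⊗ (1, 0, -1) ⊗ (-4, -2, 0) + (1, 1, 0) ⊗ (1, -1, 1) ⊗ (4, 2, -4) + (1, 1, 1) ⊗ (2, -2, -1) ⊗ (0, -2, -2) (written with every a and b primitive with positive leading entry and the scale carried by c; CP decompositions are not unique, and this one is verified by expanding entrywise), so rank(T) ≤ 3.
These bounds meet, so rank(T) = 3.

rank(T) = 3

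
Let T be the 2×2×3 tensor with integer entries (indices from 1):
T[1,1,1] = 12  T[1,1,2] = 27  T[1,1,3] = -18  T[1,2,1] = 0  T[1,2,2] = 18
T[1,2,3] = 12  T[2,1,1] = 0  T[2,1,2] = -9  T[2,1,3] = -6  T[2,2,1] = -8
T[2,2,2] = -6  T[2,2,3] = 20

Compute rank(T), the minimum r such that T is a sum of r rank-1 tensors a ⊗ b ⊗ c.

2

Lower bound: the mode-2 unfolding of T (rows indexed by j, columns by (i,k) = (1,1), (1,2), (1,3), (2,1), (2,2), (2,3)) is [[12, 27, -18, 0, -9, -6], [0, 18, 12, -8, -6, 20]].
There the 2×2 minor on rows j ∈ {1, 2}, columns (i,k) ∈ {(1,1), (1,2)} is det [[12, 27], [0, 18]] = 216 ≠ 0, so this unfolding has rank ≥ 2; CP rank is at least every unfolding rank, so rank(T) ≥ 2. (Flattening ranks never certify an upper bound on CP rank; for that we must actually write T with 2 rank-1 terms.)
Upper bound — finding two terms. Write S_k = T[:,:,k] for the frontal slices: S₁ = [[12, 0], [0, -8]], S₂ = [[27, 18], [-9, -6]], S₃ = [[-18, 12], [-6, 20]].
If T = a₁ ⊗ b₁ ⊗ c₁ + a₂ ⊗ b₂ ⊗ c₂ then each S_k = c₁[k]·a₁b₁ᵀ + c₂[k]·a₂b₂ᵀ. S₁ and S₂ are linearly independent, so a₁b₁ᵀ and a₂b₂ᵀ must span the same plane of matrices: they are the rank-1 matrices of the form x·S₁ + y·S₂.
det(x·S₁ + y·S₂) is −96·x² − 288·xy = (-96)·(x + 3·y)(x), vanishing at (x:y) = (3:-1) and (0:1).
M₁ = 3·S₁ − S₂ = [[9, -18], [9, -18]] = 9·[1, 1][1, -2]ᵀ and M₂ = S₂ = [[27, 18], [-9, -6]] = 3·[3, -1][3, 2]ᵀ, so take a₁ = [1, 1], b₁ = [1, -2], a₂ = [3, -1], b₂ = [3, 2].
Each slice is an integer combination of E₁ = a₁b₁ᵀ and E₂ = a₂b₂ᵀ: S₁ = 3·E₁ + E₂, S₂ = 3·E₂, S₃ = −9·E₁ − E₂; reading off coefficients, c₁ = [3, 0, -9] and c₂ = [1, 3, -1].
Hence T = [1, 1] ⊗ [1, -2] ⊗ [3, 0, -9] + [3, -1] ⊗ [3, 2] ⊗ [1, 3, -1], so rank(T) ≤ 2.
These bounds meet, so rank(T) = 2.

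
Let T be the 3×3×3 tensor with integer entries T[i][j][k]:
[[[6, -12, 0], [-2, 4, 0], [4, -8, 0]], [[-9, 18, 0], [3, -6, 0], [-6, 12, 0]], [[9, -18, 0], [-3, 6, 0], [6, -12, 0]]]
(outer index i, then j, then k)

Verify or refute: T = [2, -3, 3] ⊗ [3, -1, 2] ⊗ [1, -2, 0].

Reconstruct entrywise from the claimed factors. For example, T[0,2,1] = -8 and Σₗ aₗ[0]bₗ[2]cₗ[1] = (2)·(2)·(-2) = -8; checking all 27 entries, every one matches. The claim holds.

Yes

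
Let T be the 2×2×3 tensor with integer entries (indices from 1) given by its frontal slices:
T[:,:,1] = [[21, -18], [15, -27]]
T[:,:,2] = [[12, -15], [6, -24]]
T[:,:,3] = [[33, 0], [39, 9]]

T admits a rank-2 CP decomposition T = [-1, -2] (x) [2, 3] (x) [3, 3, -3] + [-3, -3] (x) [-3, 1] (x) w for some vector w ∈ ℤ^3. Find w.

w = [3, 2, 3]

Subtract the known terms from T to get the rank-1 residual R = [-3, -3] (x) [-3, 1] (x) w, so R[i,j,k] = a[i]·b[j]·w[k]. Pick indices with nonzero a[1]·b[1] = (-3)·(-3) = 9. Only the fibre through (1,1,·) is needed: R[1,1,:] = T[1,1,:] − Σₗ aₗ[1]bₗ[1]cₗ = [21, 12, 33] − (-1)·(2)·[3, 3, -3] = [27, 18, 27]. Then w[k] = R[1,1,k] / 9 for each k, giving w = [27, 18, 27] / 9 = [3, 2, 3].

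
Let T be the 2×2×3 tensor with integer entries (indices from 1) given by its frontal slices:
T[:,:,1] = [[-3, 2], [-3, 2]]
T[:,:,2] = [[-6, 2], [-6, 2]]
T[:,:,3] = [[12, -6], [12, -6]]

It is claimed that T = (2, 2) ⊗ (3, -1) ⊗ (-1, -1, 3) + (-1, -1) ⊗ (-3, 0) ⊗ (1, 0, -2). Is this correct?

Reconstruct entrywise from the claimed factors. For example, T[2,1,2] = -6 and Σₗ aₗ[2]bₗ[1]cₗ[2] = (2)·(3)·(-1) + (-1)·(-3)·(0) = -6; checking all 12 entries, every one matches. The claim holds.

Yes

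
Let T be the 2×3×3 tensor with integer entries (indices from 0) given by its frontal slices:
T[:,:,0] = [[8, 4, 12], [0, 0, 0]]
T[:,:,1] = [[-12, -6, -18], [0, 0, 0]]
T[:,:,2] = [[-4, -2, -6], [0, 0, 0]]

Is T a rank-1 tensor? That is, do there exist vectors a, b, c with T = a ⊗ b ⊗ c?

If T = a ⊗ b ⊗ c then every fibre of T is a multiple of the corresponding factor, so read the factors off the fibres through the nonzero entry T[0,0,0] = 8.
The mode-1 fibre T[:,0,0] = [8, 0] gives a = (1, 0) (primitive direction); the mode-2 fibre T[0,:,0] = [8, 4, 12] gives b = (2, 1, 3); then c[k] = T[0,0,k] / (a[0]·b[0]) = [8, -12, -4] / 2 = (4, -6, -2).
Expanding (1, 0) ⊗ (2, 1, 3) ⊗ (4, -6, -2) reproduces all 18 entries of T, so T = (1, 0) ⊗ (2, 1, 3) ⊗ (4, -6, -2) and rank(T) ≤ 1.
Equivalently every frontal slice T[:,:,k] is c[k] times the rank-1 matrix (1, 0) ⊗ (2, 1, 3). So T has rank 1 (it is nonzero).

Yes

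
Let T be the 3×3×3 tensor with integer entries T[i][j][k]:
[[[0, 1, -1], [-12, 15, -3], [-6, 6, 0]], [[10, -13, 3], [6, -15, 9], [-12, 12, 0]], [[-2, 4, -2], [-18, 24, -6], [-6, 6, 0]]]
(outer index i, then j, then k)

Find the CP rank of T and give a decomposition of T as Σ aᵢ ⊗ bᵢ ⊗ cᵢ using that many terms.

Lower bound: the mode-1 unfolding of T (rows indexed by i, columns by (j,k) = (0,0), (0,1), (0,2), (1,0), (1,1), (1,2), (2,0), (2,1), (2,2)) is [[0, 1, -1, -12, 15, -3, -6, 6, 0], [10, -13, 3, 6, -15, 9, -12, 12, 0], [-2, 4, -2, -18, 24, -6, -6, 6, 0]].
There the 2×2 minor on rows i ∈ {0, 1}, columns (j,k) ∈ {(0,0), (0,1)} is det [[0, 1], [10, -13]] = -10 ≠ 0, so this unfolding has rank ≥ 2; CP rank is at least every unfolding rank, so rank(T) ≥ 2. (This is only a lower bound: in general the CP rank may exceed every unfolding rank, so we still need to exhibit 2 rank-1 terms summing to T.)
Upper bound — finding two terms. Write S_k = T[:,:,k] for the frontal slices: S₀ = [[0, -12, -6], [10, 6, -12], [-2, -18, -6]], S₁ = [[1, 15, 6], [-13, -15, 12], [4, 24, 6]], S₂ = [[-1, -3, 0], [3, 9, 0], [-2, -6, 0]].
If T = a₁ ⊗ b₁ ⊗ c₁ + a₂ ⊗ b₂ ⊗ c₂ then each S_k = c₁[k]·a₁b₁ᵀ + c₂[k]·a₂b₂ᵀ. S₀ and S₁ are linearly independent, so a₁b₁ᵀ and a₂b₂ᵀ must span the same plane of matrices: they are the rank-1 matrices of the form x·S₀ + y·S₁.
The 2×2 minor of x·S₀ + y·S₁ on rows {0,1}, columns {0,1} is 120·x² − 300·xy + 180·y² = 60·(2·x − 3·y)(x − y), vanishing at (x:y) = (3:2) and (1:1).
M₁ = 3·S₀ + 2·S₁ = [[2, -6, -6], [4, -12, -12], [2, -6, -6]] = 2·[1, 2, 1][1, -3, -3]ᵀ and M₂ = S₀ + S₁ = [[1, 3, 0], [-3, -9, 0], [2, 6, 0]] = [1, -3, 2][1, 3, 0]ᵀ, so take a₁ = [1, 2, 1], b₁ = [1, -3, -3], a₂ = [1, -3, 2], b₂ = [1, 3, 0].
Each slice is an integer combination of E₁ = a₁b₁ᵀ and E₂ = a₂b₂ᵀ: S₀ = 2·E₁ − 2·E₂, S₁ = −2·E₁ + 3·E₂, S₂ = −E₂; reading off coefficients, c₁ = [2, -2, 0] and c₂ = [-2, 3, -1].
Hence T = [1, 2, 1] ⊗ [1, -3, -3] ⊗ [2, -2, 0] + [1, -3, 2] ⊗ [1, 3, 0] ⊗ [-2, 3, -1], so rank(T) ≤ 2.
These bounds meet, so rank(T) = 2.
Check entry T[1,2,1] = 12: (2)·(-3)·(-2) + (-3)·(0)·(3) = 12.

rank(T) = 2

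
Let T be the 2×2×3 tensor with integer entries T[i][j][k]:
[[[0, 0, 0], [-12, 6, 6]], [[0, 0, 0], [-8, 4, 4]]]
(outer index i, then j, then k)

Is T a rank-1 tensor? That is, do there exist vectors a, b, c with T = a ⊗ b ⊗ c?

If T = a ⊗ b ⊗ c then every fibre of T is a multiple of the corresponding factor, so read the factors off the fibres through the nonzero entry T[0,1,0] = -12.
The mode-1 fibre T[:,1,0] = [-12, -8] gives a = (3, 2) (primitive direction); the mode-2 fibre T[0,:,0] = [0, -12] gives b = (0, 1); then c[k] = T[0,1,k] / (a[0]·b[1]) = [-12, 6, 6] / 3 = (-4, 2, 2).
Expanding (3, 2) ⊗ (0, 1) ⊗ (-4, 2, 2) reproduces all 12 entries of T, so T = (3, 2) ⊗ (0, 1) ⊗ (-4, 2, 2) and rank(T) ≤ 1.
Equivalently every frontal slice T[:,:,k] is c[k] times the rank-1 matrix (3, 2) ⊗ (0, 1). So T has rank 1 (it is nonzero).

Yes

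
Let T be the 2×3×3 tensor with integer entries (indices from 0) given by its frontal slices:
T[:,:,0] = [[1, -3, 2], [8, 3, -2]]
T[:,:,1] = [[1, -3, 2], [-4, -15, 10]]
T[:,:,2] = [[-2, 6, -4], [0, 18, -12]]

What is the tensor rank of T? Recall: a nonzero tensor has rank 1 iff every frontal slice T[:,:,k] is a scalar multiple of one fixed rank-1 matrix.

2

Lower bound: the mode-3 unfolding of T (rows indexed by k, columns by (i,j) = (0,0), (0,1), (0,2), (1,0), (1,1), (1,2)) is [[1, -3, 2, 8, 3, -2], [1, -3, 2, -4, -15, 10], [-2, 6, -4, 0, 18, -12]].
There the 2×2 minor on rows k ∈ {0, 1}, columns (i,j) ∈ {(0,0), (1,0)} is det [[1, 8], [1, -4]] = -12 ≠ 0, so this unfolding has rank ≥ 2; CP rank is at least every unfolding rank, so rank(T) ≥ 2. (This is only a lower bound: in general the CP rank may exceed every unfolding rank, so we still need to exhibit 2 rank-1 terms summing to T.)
Upper bound — finding two terms. Write S_k = T[:,:,k] for the frontal slices: S₀ = [[1, -3, 2], [8, 3, -2]], S₁ = [[1, -3, 2], [-4, -15, 10]], S₂ = [[-2, 6, -4], [0, 18, -12]].
If T = a₁ (x) b₁ (x) c₁ + a₂ (x) b₂ (x) c₂ then each S_k = c₁[k]·a₁b₁ᵀ + c₂[k]·a₂b₂ᵀ. S₀ and S₁ are linearly independent, so a₁b₁ᵀ and a₂b₂ᵀ must span the same plane of matrices: they are the rank-1 matrices of the form x·S₀ + y·S₁.
The 2×2 minor of x·S₀ + y·S₁ on rows {0,1}, columns {0,1} is 27·x² − 27·y² = 27·(x − y)(x + y), vanishing at (x:y) = (1:1) and (1:-1).
M₁ = S₀ + S₁ = [[2, -6, 4], [4, -12, 8]] = 2·(1, 2)(1, -3, 2)ᵀ and M₂ = S₀ − S₁ = [[0, 0, 0], [12, 18, -12]] = 6·(0, 1)(2, 3, -2)ᵀ, so take a₁ = (1, 2), b₁ = (1, -3, 2), a₂ = (0, 1), b₂ = (2, 3, -2).
Each slice is an integer combination of E₁ = a₁b₁ᵀ and E₂ = a₂b₂ᵀ: S₀ = E₁ + 3·E₂, S₁ = E₁ − 3·E₂, S₂ = −2·E₁ + 2·E₂; reading off coefficients, c₁ = (1, 1, -2) and c₂ = (3, -3, 2).
Hence T = (1, 2) (x) (1, -3, 2) (x) (1, 1, -2) + (0, 1) (x) (2, 3, -2) (x) (3, -3, 2), so rank(T) ≤ 2.
These bounds meet, so rank(T) = 2.
Check entry T[1,0,2] = 0: (2)·(1)·(-2) + (1)·(2)·(2) = 0.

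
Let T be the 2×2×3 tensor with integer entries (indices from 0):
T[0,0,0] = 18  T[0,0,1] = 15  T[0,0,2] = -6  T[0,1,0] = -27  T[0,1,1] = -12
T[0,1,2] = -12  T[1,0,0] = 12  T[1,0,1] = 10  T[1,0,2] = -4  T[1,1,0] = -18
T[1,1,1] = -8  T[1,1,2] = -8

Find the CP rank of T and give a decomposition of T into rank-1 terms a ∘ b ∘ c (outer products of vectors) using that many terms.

Lower bound: the mode-2 unfolding of T (rows indexed by j, columns by (i,k) = (0,0), (0,1), (0,2), (1,0), (1,1), (1,2)) is [[18, 15, -6, 12, 10, -4], [-27, -12, -12, -18, -8, -8]].
There the 2×2 minor on rows j ∈ {0, 1}, columns (i,k) ∈ {(0,0), (0,1)} is det [[18, 15], [-27, -12]] = 189 ≠ 0, so this unfolding has rank ≥ 2; CP rank is at least every unfolding rank, so rank(T) ≥ 2. (Unfolding ranks only ever bound the CP rank from below — rank(T) can be strictly larger than all of them — so the matching upper bound has to come from an explicit 2-term decomposition.)
Upper bound — finding two terms. Every mode-1 slice of T is a multiple of one matrix: T[i,:,:] = a[i]·M with a = (3, 2) and M = [[6, 5, -2], [-9, -4, -4]] (rows indexed by j, columns by k). So it suffices to write M as a sum of two rank-1 matrices.
Splitting M by its rows (j = 0, 1), M = (1, 0)(6, 5, -2)ᵀ + (0, 1)(-9, -4, -4)ᵀ.
Hence T = (3, 2) ∘ (1, 0) ∘ (6, 5, -2) + (3, 2) ∘ (0, 1) ∘ (-9, -4, -4), so rank(T) ≤ 2.
These bounds meet, so rank(T) = 2.
Check entry T[1,1,1] = -8: (2)·(0)·(5) + (2)·(1)·(-4) = -8.

rank(T) = 2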